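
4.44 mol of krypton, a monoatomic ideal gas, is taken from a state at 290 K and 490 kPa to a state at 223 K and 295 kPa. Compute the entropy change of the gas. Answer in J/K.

ΔS = -5.51 J/K

ΔS = nC_p ln(T₂/T₁) − nR ln(P₂/P₁), with C_p = 5R/2 = 20.79 J mol⁻¹ K⁻¹ for a monoatomic ideal gas.
ΔS = 4.44 × [20.79 × ln(223/290) − 8.314 × ln(295/490)] = -5.51 J/K.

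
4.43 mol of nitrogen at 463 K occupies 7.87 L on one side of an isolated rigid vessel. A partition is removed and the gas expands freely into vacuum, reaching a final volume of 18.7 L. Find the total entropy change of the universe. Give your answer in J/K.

ΔS_universe = 31.9 J/K

For an ideal gas in free expansion Q = 0 and W = 0, so T is unchanged.
Entropy is a state function; using a reversible isothermal path, ΔS_gas = nR ln(V₂/V₁) = 4.43 × 8.314 × ln(18.7/7.87) = 31.9 J/K.
The insulated surroundings exchange no heat, so ΔS_surr = 0 and ΔS_universe = ΔS_gas.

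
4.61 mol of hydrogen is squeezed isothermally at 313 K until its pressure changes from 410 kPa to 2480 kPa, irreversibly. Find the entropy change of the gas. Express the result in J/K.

ΔS_gas = -69 J/K

Entropy is a state function, so ΔS_gas depends only on the end states.
For an isothermal ideal gas ΔS_gas = nR ln(P₁/P₂) = 4.61 × 8.314 × ln(410/2480) = -69 J/K.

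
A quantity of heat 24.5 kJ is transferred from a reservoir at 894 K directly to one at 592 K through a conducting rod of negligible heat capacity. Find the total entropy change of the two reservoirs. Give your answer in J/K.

ΔS_hot = −Q/T_H = −24500/894 = -27.4 J/K and ΔS_cold = +Q/T_C = 24500/592 = 41.39 J/K.
ΔS_total = -27.4 + 41.39 = 14 J/K, positive as the second law requires.

ΔS_total = 14 J/K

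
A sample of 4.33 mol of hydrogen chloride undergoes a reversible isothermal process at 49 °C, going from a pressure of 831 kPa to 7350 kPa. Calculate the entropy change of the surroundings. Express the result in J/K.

For an isothermal ideal gas ΔS_gas = nR ln(P₁/P₂) = 4.33 × 8.314 × ln(831/7350) = -78.5 J/K.
The process is reversible, so ΔS_surr = −ΔS_gas = 78.5 J/K and ΔS_universe = 0.

ΔS_surr = 78.5 J/K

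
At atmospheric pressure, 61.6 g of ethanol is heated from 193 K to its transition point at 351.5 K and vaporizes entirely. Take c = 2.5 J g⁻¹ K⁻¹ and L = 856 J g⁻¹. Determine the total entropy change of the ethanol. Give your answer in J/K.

ΔS = 242 J/K

Warming step: ΔS₁ = m c ln(T_tr/T_i) = 61.6 × 2.5 × ln(351.5/193) = 92.33 J/K.
Phase change: ΔS₂ = +mL/T_tr = 61.6 × 856 / 351.5 = 150 J/K.
ΔS_total = (92.33) + (150) = 242 J/K.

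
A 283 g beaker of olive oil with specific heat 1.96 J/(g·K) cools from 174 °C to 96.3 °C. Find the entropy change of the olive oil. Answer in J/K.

In kelvin: T₁ = 447.15 K, T₂ = 369.45 K. ΔS = ∫dQ_rev/T = m c ln(T₂/T₁) = 283 × 1.96 × ln(369.45/447.15) = -106 J/K.

ΔS = -106 J/K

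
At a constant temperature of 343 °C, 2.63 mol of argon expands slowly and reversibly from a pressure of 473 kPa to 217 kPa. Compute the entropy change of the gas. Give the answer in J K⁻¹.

For an isothermal ideal gas ΔS_gas = nR ln(P₁/P₂) = 2.63 × 8.314 × ln(473/217) = 17 J/K.

ΔS_gas = 17 J/K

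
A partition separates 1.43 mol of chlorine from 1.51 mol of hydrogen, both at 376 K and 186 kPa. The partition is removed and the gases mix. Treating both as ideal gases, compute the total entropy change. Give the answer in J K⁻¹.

ΔS_mix = 16.9 J/K

Mole fractions: x_A = 1.43/2.94 = 0.486, x_B = 0.514.
ΔS_mix = −R(n_A ln x_A + n_B ln x_B) = −8.314 × (1.43 ln 0.486 + 1.51 ln 0.514) = 16.9 J/K.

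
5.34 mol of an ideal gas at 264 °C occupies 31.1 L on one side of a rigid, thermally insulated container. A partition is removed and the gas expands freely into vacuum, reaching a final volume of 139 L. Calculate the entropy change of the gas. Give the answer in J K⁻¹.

ΔS_gas = 66.5 J/K

No heat is exchanged and no work is done, so the ideal-gas temperature stays constant.
Entropy is a state function; using a reversible isothermal path, ΔS_gas = nR ln(V₂/V₁) = 5.34 × 8.314 × ln(139/31.1) = 66.5 J/K.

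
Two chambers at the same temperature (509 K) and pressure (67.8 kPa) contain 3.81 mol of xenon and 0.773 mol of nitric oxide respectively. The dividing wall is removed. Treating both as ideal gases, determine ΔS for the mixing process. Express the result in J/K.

Mole fractions: x_A = 3.81/4.58 = 0.831, x_B = 0.169.
ΔS_mix = −R(n_A ln x_A + n_B ln x_B) = −8.314 × (3.81 ln 0.831 + 0.773 ln 0.169) = 17.3 J/K.

ΔS_mix = 17.3 J/K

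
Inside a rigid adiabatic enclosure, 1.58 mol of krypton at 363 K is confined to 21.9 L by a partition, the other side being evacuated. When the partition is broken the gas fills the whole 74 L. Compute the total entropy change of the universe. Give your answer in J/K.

For an ideal gas in free expansion Q = 0 and W = 0, so T is unchanged.
Entropy is a state function; using a reversible isothermal path, ΔS_gas = nR ln(V₂/V₁) = 1.58 × 8.314 × ln(74/21.9) = 16 J/K.
The insulated surroundings exchange no heat, so ΔS_surr = 0 and ΔS_universe = ΔS_gas.

ΔS_universe = 16 J/K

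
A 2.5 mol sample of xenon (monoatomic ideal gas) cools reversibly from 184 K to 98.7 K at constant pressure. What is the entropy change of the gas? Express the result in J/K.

ΔS = -32.4 J/K

At constant pressure, ΔS = nC_p ln(T₂/T₁) with C_p = 5R/2 = 20.79 J mol⁻¹ K⁻¹.
ΔS = 2.5 × 20.79 × ln(98.7/184) = -32.4 J/K.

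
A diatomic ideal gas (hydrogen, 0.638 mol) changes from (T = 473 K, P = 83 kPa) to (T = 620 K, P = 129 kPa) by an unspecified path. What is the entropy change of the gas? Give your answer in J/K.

ΔS = nC_p ln(T₂/T₁) − nR ln(P₂/P₁), with C_p = 7R/2 = 29.1 J mol⁻¹ K⁻¹ for a diatomic ideal gas.
ΔS = 0.638 × [29.1 × ln(620/473) − 8.314 × ln(129/83)] = 2.69 J/K.

ΔS = 2.69 J/K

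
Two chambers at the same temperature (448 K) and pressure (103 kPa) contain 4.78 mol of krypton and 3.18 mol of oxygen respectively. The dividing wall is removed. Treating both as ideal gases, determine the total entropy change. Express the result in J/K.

Mole fractions: x_A = 4.78/7.96 = 0.601, x_B = 0.399.
ΔS_mix = −R(n_A ln x_A + n_B ln x_B) = −8.314 × (4.78 ln 0.601 + 3.18 ln 0.399) = 44.5 J/K.

ΔS_mix = 44.5 J/K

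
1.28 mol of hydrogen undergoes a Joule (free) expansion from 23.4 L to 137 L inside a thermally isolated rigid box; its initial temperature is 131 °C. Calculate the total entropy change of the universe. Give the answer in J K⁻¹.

ΔS_universe = 18.8 J/K

For an ideal gas in free expansion Q = 0 and W = 0, so T is unchanged.
Entropy is a state function; using a reversible isothermal path, ΔS_gas = nR ln(V₂/V₁) = 1.28 × 8.314 × ln(137/23.4) = 18.8 J/K.
The insulated surroundings exchange no heat, so ΔS_surr = 0 and ΔS_universe = ΔS_gas.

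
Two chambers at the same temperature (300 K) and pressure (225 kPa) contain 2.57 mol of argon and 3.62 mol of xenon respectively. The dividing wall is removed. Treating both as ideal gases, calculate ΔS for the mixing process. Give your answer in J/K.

ΔS_mix = 34.9 J/K

Mole fractions: x_A = 2.57/6.19 = 0.415, x_B = 0.585.
ΔS_mix = −R(n_A ln x_A + n_B ln x_B) = −8.314 × (2.57 ln 0.415 + 3.62 ln 0.585) = 34.9 J/K.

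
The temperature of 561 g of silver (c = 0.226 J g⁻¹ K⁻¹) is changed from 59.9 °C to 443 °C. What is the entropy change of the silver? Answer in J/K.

ΔS = 97.1 J/K

In kelvin: T₁ = 333.05 K, T₂ = 716.15 K. ΔS = ∫dQ_rev/T = m c ln(T₂/T₁) = 561 × 0.226 × ln(716.15/333.05) = 97.1 J/K.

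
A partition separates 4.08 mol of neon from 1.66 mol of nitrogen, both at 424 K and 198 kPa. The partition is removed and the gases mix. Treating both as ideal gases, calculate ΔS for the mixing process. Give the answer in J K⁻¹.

ΔS_mix = 28.7 J/K

Mole fractions: x_A = 4.08/5.74 = 0.711, x_B = 0.289.
ΔS_mix = −R(n_A ln x_A + n_B ln x_B) = −8.314 × (4.08 ln 0.711 + 1.66 ln 0.289) = 28.7 J/K.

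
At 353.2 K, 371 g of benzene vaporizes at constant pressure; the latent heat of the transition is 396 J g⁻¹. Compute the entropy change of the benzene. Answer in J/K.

Heat absorbed by the substance: Q = mL = 371 × 396 = 146916 J.
At constant T, ΔS = Q_rev/T = 146916 / 353.2 = 416 J/K.

ΔS = 416 J/K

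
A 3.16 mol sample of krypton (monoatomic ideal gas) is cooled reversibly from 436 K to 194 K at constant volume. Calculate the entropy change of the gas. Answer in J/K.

ΔS = -31.9 J/K

At constant volume, ΔS = nC_V ln(T₂/T₁) with C_V = 3R/2 = 12.47 J mol⁻¹ K⁻¹.
ΔS = 3.16 × 12.47 × ln(194/436) = -31.9 J/K.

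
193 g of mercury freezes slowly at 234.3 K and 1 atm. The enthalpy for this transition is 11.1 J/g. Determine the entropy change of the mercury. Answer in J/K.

Heat released by the substance: Q = −mL = −193 × 11.1 = −2142.3 J.
At constant T, ΔS = Q_rev/T = −2142.3 / 234.3 = -9.14 J/K.

ΔS = -9.14 J/K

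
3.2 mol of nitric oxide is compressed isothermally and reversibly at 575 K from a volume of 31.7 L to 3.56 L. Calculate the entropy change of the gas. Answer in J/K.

For an isothermal ideal gas ΔS_gas = nR ln(V₂/V₁) = 3.2 × 8.314 × ln(3.56/31.7) = -58.2 J/K.

ΔS_gas = -58.2 J/K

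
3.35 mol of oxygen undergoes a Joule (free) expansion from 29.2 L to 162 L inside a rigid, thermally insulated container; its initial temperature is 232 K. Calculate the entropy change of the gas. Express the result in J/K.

ΔS_gas = 47.7 J/K

No heat is exchanged and no work is done, so the ideal-gas temperature stays constant.
Entropy is a state function; using a reversible isothermal path, ΔS_gas = nR ln(V₂/V₁) = 3.35 × 8.314 × ln(162/29.2) = 47.7 J/K.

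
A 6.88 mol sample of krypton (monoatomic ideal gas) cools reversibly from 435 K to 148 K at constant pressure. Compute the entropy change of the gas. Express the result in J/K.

At constant pressure, ΔS = nC_p ln(T₂/T₁) with C_p = 5R/2 = 20.79 J mol⁻¹ K⁻¹.
ΔS = 6.88 × 20.79 × ln(148/435) = -154 J/K.

ΔS = -154 J/K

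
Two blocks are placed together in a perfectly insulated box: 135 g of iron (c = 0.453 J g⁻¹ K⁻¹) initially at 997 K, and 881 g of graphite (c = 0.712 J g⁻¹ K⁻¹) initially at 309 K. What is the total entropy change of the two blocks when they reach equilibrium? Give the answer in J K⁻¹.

Energy balance: T_f = (m₁c₁T₁ + m₂c₂T₂)/(m₁c₁ + m₂c₂) = 370.12 K.
ΔS₁ = m₁c₁ ln(T_f/T₁) = 61.155 × ln(370.12/997) = -60.6 J/K.
ΔS₂ = m₂c₂ ln(T_f/T₂) = 627.272 × ln(370.12/309) = 113.2 J/K.
ΔS_total = -60.6 + 113.2 = 52.6 J/K.

ΔS_total = 52.6 J/K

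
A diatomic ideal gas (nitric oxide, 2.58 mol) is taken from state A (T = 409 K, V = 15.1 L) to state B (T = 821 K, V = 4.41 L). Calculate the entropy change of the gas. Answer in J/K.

ΔS = 11 J/K

Entropy is a state function: ΔS = nC_V ln(T₂/T₁) + nR ln(V₂/V₁), with C_V = 5R/2 = 20.79 J mol⁻¹ K⁻¹ for a diatomic ideal gas.
ΔS = 2.58 × [20.79 × ln(821/409) + 8.314 × ln(4.41/15.1)] = 11 J/K.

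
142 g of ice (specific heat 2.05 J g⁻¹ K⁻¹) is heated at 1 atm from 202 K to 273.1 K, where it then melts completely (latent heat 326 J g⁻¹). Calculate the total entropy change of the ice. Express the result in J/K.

Warming step: ΔS₁ = m c ln(T_tr/T_i) = 142 × 2.05 × ln(273.1/202) = 87.79 J/K.
Phase change: ΔS₂ = +mL/T_tr = 142 × 326 / 273.1 = 169.5 J/K.
ΔS_total = (87.79) + (169.5) = 257 J/K.

ΔS = 257 J/K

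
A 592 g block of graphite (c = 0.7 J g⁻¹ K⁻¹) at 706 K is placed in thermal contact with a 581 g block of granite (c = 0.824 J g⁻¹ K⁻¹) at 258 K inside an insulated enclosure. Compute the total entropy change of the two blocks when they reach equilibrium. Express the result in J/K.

Energy balance: T_f = (m₁c₁T₁ + m₂c₂T₂)/(m₁c₁ + m₂c₂) = 465.86 K.
ΔS₁ = m₁c₁ ln(T_f/T₁) = 414.4 × ln(465.86/706) = -172.3 J/K.
ΔS₂ = m₂c₂ ln(T_f/T₂) = 478.744 × ln(465.86/258) = 282.9 J/K.
ΔS_total = -172.3 + 282.9 = 111 J/K.

ΔS_total = 111 J/K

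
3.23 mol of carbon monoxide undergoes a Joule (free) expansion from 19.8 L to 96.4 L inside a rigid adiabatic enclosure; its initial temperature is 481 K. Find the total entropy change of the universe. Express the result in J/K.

ΔS_universe = 42.5 J/K

For an ideal gas in free expansion Q = 0 and W = 0, so T is unchanged.
Entropy is a state function; using a reversible isothermal path, ΔS_gas = nR ln(V₂/V₁) = 3.23 × 8.314 × ln(96.4/19.8) = 42.5 J/K.
The insulated surroundings exchange no heat, so ΔS_surr = 0 and ΔS_universe = ΔS_gas.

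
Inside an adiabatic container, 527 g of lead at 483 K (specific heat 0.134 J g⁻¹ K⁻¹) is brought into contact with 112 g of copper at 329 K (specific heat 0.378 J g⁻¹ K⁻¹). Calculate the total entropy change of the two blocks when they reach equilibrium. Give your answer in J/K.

Energy balance: T_f = (m₁c₁T₁ + m₂c₂T₂)/(m₁c₁ + m₂c₂) = 425.28 K.
ΔS₁ = m₁c₁ ln(T_f/T₁) = 70.618 × ln(425.28/483) = -8.988 J/K.
ΔS₂ = m₂c₂ ln(T_f/T₂) = 42.336 × ln(425.28/329) = 10.87 J/K.
ΔS_total = -8.988 + 10.87 = 1.88 J/K.

ΔS_total = 1.88 J/K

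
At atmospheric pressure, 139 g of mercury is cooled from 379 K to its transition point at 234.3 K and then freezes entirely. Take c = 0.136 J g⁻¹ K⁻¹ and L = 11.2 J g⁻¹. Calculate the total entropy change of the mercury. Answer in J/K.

Cooling step: ΔS₁ = m c ln(T_tr/T_i) = 139 × 0.136 × ln(234.3/379) = -9.092 J/K.
Phase change: ΔS₂ = −mL/T_tr = −139 × 11.2 / 234.3 = -6.644 J/K.
ΔS_total = (-9.092) + (-6.644) = -15.7 J/K.

ΔS = -15.7 J/K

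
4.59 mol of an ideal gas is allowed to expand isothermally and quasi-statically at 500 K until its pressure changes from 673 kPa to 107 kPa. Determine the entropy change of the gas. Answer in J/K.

ΔS_gas = 70.2 J/K

For an isothermal ideal gas ΔS_gas = nR ln(P₁/P₂) = 4.59 × 8.314 × ln(673/107) = 70.2 J/K.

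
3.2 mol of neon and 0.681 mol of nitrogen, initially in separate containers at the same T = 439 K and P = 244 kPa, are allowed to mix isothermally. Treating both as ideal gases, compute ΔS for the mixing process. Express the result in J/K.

Mole fractions: x_A = 3.2/3.88 = 0.825, x_B = 0.175.
ΔS_mix = −R(n_A ln x_A + n_B ln x_B) = −8.314 × (3.2 ln 0.825 + 0.681 ln 0.175) = 15 J/K.

ΔS_mix = 15 J/K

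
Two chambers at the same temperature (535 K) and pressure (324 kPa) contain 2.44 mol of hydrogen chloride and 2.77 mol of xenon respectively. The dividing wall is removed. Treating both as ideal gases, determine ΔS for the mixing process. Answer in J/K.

ΔS_mix = 29.9 J/K

Mole fractions: x_A = 2.44/5.21 = 0.468, x_B = 0.532.
ΔS_mix = −R(n_A ln x_A + n_B ln x_B) = −8.314 × (2.44 ln 0.468 + 2.77 ln 0.532) = 29.9 J/K.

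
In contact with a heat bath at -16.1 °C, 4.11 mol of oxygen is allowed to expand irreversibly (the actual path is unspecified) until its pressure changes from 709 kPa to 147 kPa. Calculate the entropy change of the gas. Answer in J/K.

Entropy is a state function, so ΔS_gas depends only on the end states.
For an isothermal ideal gas ΔS_gas = nR ln(P₁/P₂) = 4.11 × 8.314 × ln(709/147) = 53.8 J/K.

ΔS_gas = 53.8 J/K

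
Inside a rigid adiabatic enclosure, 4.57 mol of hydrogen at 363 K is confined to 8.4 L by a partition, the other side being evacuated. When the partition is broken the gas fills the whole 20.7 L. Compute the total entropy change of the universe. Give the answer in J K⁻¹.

No heat is exchanged and no work is done, so the ideal-gas temperature stays constant.
Entropy is a state function; using a reversible isothermal path, ΔS_gas = nR ln(V₂/V₁) = 4.57 × 8.314 × ln(20.7/8.4) = 34.3 J/K.
The insulated surroundings exchange no heat, so ΔS_surr = 0 and ΔS_universe = ΔS_gas.

ΔS_universe = 34.3 J/K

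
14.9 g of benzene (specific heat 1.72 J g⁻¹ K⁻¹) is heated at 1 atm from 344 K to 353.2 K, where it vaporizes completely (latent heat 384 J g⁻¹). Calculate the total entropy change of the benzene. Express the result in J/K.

Warming step: ΔS₁ = m c ln(T_tr/T_i) = 14.9 × 1.72 × ln(353.2/344) = 0.6764 J/K.
Phase change: ΔS₂ = +mL/T_tr = 14.9 × 384 / 353.2 = 16.2 J/K.
ΔS_total = (0.6764) + (16.2) = 16.9 J/K.

ΔS = 16.9 J/K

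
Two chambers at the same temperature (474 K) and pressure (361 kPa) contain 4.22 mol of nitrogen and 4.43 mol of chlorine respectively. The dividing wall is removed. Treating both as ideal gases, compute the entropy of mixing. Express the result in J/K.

Mole fractions: x_A = 4.22/8.65 = 0.488, x_B = 0.512.
ΔS_mix = −R(n_A ln x_A + n_B ln x_B) = −8.314 × (4.22 ln 0.488 + 4.43 ln 0.512) = 49.8 J/K.

ΔS_mix = 49.8 J/K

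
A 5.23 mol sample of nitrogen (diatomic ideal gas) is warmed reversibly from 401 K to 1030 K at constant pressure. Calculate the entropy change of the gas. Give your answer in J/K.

ΔS = 144 J/K

At constant pressure, ΔS = nC_p ln(T₂/T₁) with C_p = 7R/2 = 29.1 J mol⁻¹ K⁻¹.
ΔS = 5.23 × 29.1 × ln(1030/401) = 144 J/K.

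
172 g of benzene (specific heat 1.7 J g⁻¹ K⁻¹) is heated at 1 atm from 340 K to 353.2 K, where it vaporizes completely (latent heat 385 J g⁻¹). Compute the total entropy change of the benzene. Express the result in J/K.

Warming step: ΔS₁ = m c ln(T_tr/T_i) = 172 × 1.7 × ln(353.2/340) = 11.14 J/K.
Phase change: ΔS₂ = +mL/T_tr = 172 × 385 / 353.2 = 187.5 J/K.
ΔS_total = (11.14) + (187.5) = 199 J/K.

ΔS = 199 J/K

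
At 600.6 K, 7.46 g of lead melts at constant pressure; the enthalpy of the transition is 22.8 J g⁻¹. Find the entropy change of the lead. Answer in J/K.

Heat absorbed by the substance: Q = mL = 7.46 × 22.8 = 170.088 J.
At constant T, ΔS = Q_rev/T = 170.088 / 600.6 = 0.283 J/K.

ΔS = 0.283 J/K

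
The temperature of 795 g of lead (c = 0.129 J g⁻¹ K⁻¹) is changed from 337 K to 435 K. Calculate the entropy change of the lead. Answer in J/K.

ΔS = ∫dQ_rev/T = m c ln(T₂/T₁) = 795 × 0.129 × ln(435/337) = 26.2 J/K.

ΔS = 26.2 J/K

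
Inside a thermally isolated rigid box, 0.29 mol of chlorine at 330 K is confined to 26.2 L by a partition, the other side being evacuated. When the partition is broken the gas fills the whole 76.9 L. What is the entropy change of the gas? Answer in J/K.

No heat is exchanged and no work is done, so the ideal-gas temperature stays constant.
Entropy is a state function; using a reversible isothermal path, ΔS_gas = nR ln(V₂/V₁) = 0.29 × 8.314 × ln(76.9/26.2) = 2.6 J/K.

ΔS_gas = 2.6 J/K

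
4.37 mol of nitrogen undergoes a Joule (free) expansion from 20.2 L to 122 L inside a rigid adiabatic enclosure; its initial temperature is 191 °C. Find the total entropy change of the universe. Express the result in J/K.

For an ideal gas in free expansion Q = 0 and W = 0, so T is unchanged.
Entropy is a state function; using a reversible isothermal path, ΔS_gas = nR ln(V₂/V₁) = 4.37 × 8.314 × ln(122/20.2) = 65.3 J/K.
The insulated surroundings exchange no heat, so ΔS_surr = 0 and ΔS_universe = ΔS_gas.

ΔS_universe = 65.3 J/K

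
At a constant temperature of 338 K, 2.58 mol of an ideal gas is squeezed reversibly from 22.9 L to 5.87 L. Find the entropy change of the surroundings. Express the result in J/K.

ΔS_surr = 29.2 J/K

For an isothermal ideal gas ΔS_gas = nR ln(V₂/V₁) = 2.58 × 8.314 × ln(5.87/22.9) = -29.2 J/K.
The process is reversible, so ΔS_surr = −ΔS_gas = 29.2 J/K and ΔS_universe = 0.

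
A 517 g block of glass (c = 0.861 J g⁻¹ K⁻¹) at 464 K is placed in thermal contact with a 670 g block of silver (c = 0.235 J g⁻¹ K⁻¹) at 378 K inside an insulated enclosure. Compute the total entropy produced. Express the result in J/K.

ΔS_total = 2.36 J/K

Energy balance: T_f = (m₁c₁T₁ + m₂c₂T₂)/(m₁c₁ + m₂c₂) = 441.53 K.
ΔS₁ = m₁c₁ ln(T_f/T₁) = 445.137 × ln(441.53/464) = -22.1 J/K.
ΔS₂ = m₂c₂ ln(T_f/T₂) = 157.45 × ln(441.53/378) = 24.46 J/K.
ΔS_total = -22.1 + 24.46 = 2.36 J/K.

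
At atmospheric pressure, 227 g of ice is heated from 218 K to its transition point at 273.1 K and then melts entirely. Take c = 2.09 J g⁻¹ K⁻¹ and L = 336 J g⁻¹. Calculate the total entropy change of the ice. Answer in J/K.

Warming step: ΔS₁ = m c ln(T_tr/T_i) = 227 × 2.09 × ln(273.1/218) = 106.9 J/K.
Phase change: ΔS₂ = +mL/T_tr = 227 × 336 / 273.1 = 279.3 J/K.
ΔS_total = (106.9) + (279.3) = 386 J/K.

ΔS = 386 J/K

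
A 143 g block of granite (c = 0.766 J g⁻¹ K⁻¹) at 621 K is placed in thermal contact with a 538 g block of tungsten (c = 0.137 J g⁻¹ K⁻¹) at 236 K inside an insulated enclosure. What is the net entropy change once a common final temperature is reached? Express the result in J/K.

Energy balance: T_f = (m₁c₁T₁ + m₂c₂T₂)/(m₁c₁ + m₂c₂) = 466.14 K.
ΔS₁ = m₁c₁ ln(T_f/T₁) = 109.538 × ln(466.14/621) = -31.42 J/K.
ΔS₂ = m₂c₂ ln(T_f/T₂) = 73.706 × ln(466.14/236) = 50.169 J/K.
ΔS_total = -31.42 + 50.169 = 18.7 J/K.

ΔS_total = 18.7 J/K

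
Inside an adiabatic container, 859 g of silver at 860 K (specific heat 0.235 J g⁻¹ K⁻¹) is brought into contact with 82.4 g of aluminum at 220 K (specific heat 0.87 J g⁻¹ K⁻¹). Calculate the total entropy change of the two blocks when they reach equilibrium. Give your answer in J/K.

Energy balance: T_f = (m₁c₁T₁ + m₂c₂T₂)/(m₁c₁ + m₂c₂) = 692.28 K.
ΔS₁ = m₁c₁ ln(T_f/T₁) = 201.865 × ln(692.28/860) = -43.79 J/K.
ΔS₂ = m₂c₂ ln(T_f/T₂) = 71.688 × ln(692.28/220) = 82.18 J/K.
ΔS_total = -43.79 + 82.18 = 38.4 J/K.

ΔS_total = 38.4 J/K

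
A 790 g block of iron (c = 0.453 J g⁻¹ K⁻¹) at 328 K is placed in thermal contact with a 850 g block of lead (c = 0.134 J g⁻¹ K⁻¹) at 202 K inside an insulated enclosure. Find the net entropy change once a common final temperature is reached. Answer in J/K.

Energy balance: T_f = (m₁c₁T₁ + m₂c₂T₂)/(m₁c₁ + m₂c₂) = 297.58 K.
ΔS₁ = m₁c₁ ln(T_f/T₁) = 357.87 × ln(297.58/328) = -34.832 J/K.
ΔS₂ = m₂c₂ ln(T_f/T₂) = 113.9 × ln(297.58/202) = 44.126 J/K.
ΔS_total = -34.832 + 44.126 = 9.29 J/K.

ΔS_total = 9.29 J/K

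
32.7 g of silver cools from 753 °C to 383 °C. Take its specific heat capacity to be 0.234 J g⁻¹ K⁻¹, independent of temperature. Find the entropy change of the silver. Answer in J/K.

ΔS = -3.42 J/K

In kelvin: T₁ = 1026.15 K, T₂ = 656.15 K. ΔS = ∫dQ_rev/T = m c ln(T₂/T₁) = 32.7 × 0.234 × ln(656.15/1026.15) = -3.42 J/K.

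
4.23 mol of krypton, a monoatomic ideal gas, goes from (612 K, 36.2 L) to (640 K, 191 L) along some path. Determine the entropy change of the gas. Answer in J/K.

Entropy is a state function: ΔS = nC_V ln(T₂/T₁) + nR ln(V₂/V₁), with C_V = 3R/2 = 12.47 J mol⁻¹ K⁻¹ for a monoatomic ideal gas.
ΔS = 4.23 × [12.47 × ln(640/612) + 8.314 × ln(191/36.2)] = 60.9 J/K.

ΔS = 60.9 J/K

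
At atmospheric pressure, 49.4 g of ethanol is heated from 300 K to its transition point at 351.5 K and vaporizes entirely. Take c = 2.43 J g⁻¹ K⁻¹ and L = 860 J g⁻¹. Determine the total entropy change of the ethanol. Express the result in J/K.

Warming step: ΔS₁ = m c ln(T_tr/T_i) = 49.4 × 2.43 × ln(351.5/300) = 19.02 J/K.
Phase change: ΔS₂ = +mL/T_tr = 49.4 × 860 / 351.5 = 120.9 J/K.
ΔS_total = (19.02) + (120.9) = 140 J/K.

ΔS = 140 J/K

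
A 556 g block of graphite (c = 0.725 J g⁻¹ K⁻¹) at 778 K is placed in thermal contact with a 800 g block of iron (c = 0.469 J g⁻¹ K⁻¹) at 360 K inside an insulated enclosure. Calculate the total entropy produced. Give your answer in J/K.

ΔS_total = 55.8 J/K

Energy balance: T_f = (m₁c₁T₁ + m₂c₂T₂)/(m₁c₁ + m₂c₂) = 576.49 K.
ΔS₁ = m₁c₁ ln(T_f/T₁) = 403.1 × ln(576.49/778) = -120.84 J/K.
ΔS₂ = m₂c₂ ln(T_f/T₂) = 375.2 × ln(576.49/360) = 176.67 J/K.
ΔS_total = -120.84 + 176.67 = 55.8 J/K.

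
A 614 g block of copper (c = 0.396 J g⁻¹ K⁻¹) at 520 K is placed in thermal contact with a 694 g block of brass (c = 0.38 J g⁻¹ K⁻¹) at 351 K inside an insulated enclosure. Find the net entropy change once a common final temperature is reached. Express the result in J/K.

Energy balance: T_f = (m₁c₁T₁ + m₂c₂T₂)/(m₁c₁ + m₂c₂) = 432.07 K.
ΔS₁ = m₁c₁ ln(T_f/T₁) = 243.144 × ln(432.07/520) = -45.04 J/K.
ΔS₂ = m₂c₂ ln(T_f/T₂) = 263.72 × ln(432.07/351) = 54.8 J/K.
ΔS_total = -45.04 + 54.8 = 9.76 J/K.

ΔS_total = 9.76 J/K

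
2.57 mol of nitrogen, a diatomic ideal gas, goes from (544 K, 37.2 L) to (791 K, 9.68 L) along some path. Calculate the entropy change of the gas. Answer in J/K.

Entropy is a state function: ΔS = nC_V ln(T₂/T₁) + nR ln(V₂/V₁), with C_V = 5R/2 = 20.79 J mol⁻¹ K⁻¹ for a diatomic ideal gas.
ΔS = 2.57 × [20.79 × ln(791/544) + 8.314 × ln(9.68/37.2)] = -8.77 J/K.

ΔS = -8.77 J/K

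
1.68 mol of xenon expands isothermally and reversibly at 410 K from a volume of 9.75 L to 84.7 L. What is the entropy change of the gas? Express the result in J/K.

For an isothermal ideal gas ΔS_gas = nR ln(V₂/V₁) = 1.68 × 8.314 × ln(84.7/9.75) = 30.2 J/K.

ΔS_gas = 30.2 J/K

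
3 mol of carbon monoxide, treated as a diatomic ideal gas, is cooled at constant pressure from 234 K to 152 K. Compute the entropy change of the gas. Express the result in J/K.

ΔS = -37.7 J/K

At constant pressure, ΔS = nC_p ln(T₂/T₁) with C_p = 7R/2 = 29.1 J mol⁻¹ K⁻¹.
ΔS = 3 × 29.1 × ln(152/234) = -37.7 J/K.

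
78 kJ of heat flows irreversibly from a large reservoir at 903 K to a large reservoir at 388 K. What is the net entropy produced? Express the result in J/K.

ΔS_total = 115 J/K

ΔS_hot = −Q/T_H = −78000/903 = -86.38 J/K and ΔS_cold = +Q/T_C = 78000/388 = 201 J/K.
ΔS_total = -86.38 + 201 = 115 J/K, positive as the second law requires.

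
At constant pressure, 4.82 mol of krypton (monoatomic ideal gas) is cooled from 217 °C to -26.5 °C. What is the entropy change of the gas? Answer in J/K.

In kelvin: T₁ = 490.15 K, T₂ = 246.65 K. At constant pressure, ΔS = nC_p ln(T₂/T₁) with C_p = 5R/2 = 20.79 J mol⁻¹ K⁻¹.
ΔS = 4.82 × 20.79 × ln(246.65/490.15) = -68.8 J/K.

ΔS = -68.8 J/K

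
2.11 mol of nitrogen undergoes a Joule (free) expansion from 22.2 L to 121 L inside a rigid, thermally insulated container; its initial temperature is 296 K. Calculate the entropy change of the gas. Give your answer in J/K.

For an ideal gas in free expansion Q = 0 and W = 0, so T is unchanged.
Entropy is a state function; using a reversible isothermal path, ΔS_gas = nR ln(V₂/V₁) = 2.11 × 8.314 × ln(121/22.2) = 29.7 J/K.

ΔS_gas = 29.7 J/K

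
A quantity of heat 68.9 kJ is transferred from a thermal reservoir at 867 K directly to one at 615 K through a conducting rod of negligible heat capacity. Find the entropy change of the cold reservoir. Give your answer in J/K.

ΔS_cold = 112 J/K

The cold reservoir gains heat Q, so ΔS_cold = +Q/T_C = 68900/615 = 112 J/K.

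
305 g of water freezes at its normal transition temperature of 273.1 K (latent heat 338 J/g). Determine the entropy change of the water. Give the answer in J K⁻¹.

Heat released by the substance: Q = −mL = −305 × 338 = −103090 J.
At constant T, ΔS = Q_rev/T = −103090 / 273.1 = -377 J/K.

ΔS = -377 J/K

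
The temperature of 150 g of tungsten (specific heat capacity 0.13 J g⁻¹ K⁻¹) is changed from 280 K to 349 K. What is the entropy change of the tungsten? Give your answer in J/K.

ΔS = 4.3 J/K

ΔS = ∫dQ_rev/T = m c ln(T₂/T₁) = 150 × 0.13 × ln(349/280) = 4.3 J/K.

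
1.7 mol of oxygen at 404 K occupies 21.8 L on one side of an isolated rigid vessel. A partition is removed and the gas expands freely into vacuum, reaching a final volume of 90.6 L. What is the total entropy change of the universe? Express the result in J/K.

For an ideal gas in free expansion Q = 0 and W = 0, so T is unchanged.
Entropy is a state function; using a reversible isothermal path, ΔS_gas = nR ln(V₂/V₁) = 1.7 × 8.314 × ln(90.6/21.8) = 20.1 J/K.
The insulated surroundings exchange no heat, so ΔS_surr = 0 and ΔS_universe = ΔS_gas.

ΔS_universe = 20.1 J/K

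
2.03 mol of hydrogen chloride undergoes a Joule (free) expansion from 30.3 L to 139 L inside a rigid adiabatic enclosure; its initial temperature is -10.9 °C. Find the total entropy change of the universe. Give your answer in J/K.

For an ideal gas in free expansion Q = 0 and W = 0, so T is unchanged.
Entropy is a state function; using a reversible isothermal path, ΔS_gas = nR ln(V₂/V₁) = 2.03 × 8.314 × ln(139/30.3) = 25.7 J/K.
The insulated surroundings exchange no heat, so ΔS_surr = 0 and ΔS_universe = ΔS_gas.

ΔS_universe = 25.7 J/K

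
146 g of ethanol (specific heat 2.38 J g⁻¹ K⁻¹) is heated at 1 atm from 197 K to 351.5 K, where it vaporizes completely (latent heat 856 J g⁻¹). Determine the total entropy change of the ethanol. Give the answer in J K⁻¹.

Warming step: ΔS₁ = m c ln(T_tr/T_i) = 146 × 2.38 × ln(351.5/197) = 201.2 J/K.
Phase change: ΔS₂ = +mL/T_tr = 146 × 856 / 351.5 = 355.6 J/K.
ΔS_total = (201.2) + (355.6) = 557 J/K.

ΔS = 557 J/K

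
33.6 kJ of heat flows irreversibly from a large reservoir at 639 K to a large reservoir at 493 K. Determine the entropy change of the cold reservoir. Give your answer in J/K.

The cold reservoir gains heat Q, so ΔS_cold = +Q/T_C = 33600/493 = 68.2 J/K.

ΔS_cold = 68.2 J/K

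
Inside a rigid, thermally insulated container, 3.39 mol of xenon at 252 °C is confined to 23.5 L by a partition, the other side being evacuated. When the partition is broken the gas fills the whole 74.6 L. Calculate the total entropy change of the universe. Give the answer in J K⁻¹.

No heat is exchanged and no work is done, so the ideal-gas temperature stays constant.
Entropy is a state function; using a reversible isothermal path, ΔS_gas = nR ln(V₂/V₁) = 3.39 × 8.314 × ln(74.6/23.5) = 32.6 J/K.
The insulated surroundings exchange no heat, so ΔS_surr = 0 and ΔS_universe = ΔS_gas.

ΔS_universe = 32.6 J/K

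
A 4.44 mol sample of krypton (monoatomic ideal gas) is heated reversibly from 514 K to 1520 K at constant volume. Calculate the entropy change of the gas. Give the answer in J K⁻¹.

ΔS = 60 J/K

At constant volume, ΔS = nC_V ln(T₂/T₁) with C_V = 3R/2 = 12.47 J mol⁻¹ K⁻¹.
ΔS = 4.44 × 12.47 × ln(1520/514) = 60 J/K.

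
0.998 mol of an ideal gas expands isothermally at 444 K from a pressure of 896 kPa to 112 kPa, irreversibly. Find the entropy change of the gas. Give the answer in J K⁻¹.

ΔS_gas = 17.3 J/K

Entropy is a state function, so ΔS_gas depends only on the end states.
For an isothermal ideal gas ΔS_gas = nR ln(P₁/P₂) = 0.998 × 8.314 × ln(896/112) = 17.3 J/K.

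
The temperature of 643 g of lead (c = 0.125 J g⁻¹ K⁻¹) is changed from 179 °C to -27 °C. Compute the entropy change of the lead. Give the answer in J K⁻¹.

ΔS = -48.9 J/K

In kelvin: T₁ = 452.15 K, T₂ = 246.15 K. ΔS = ∫dQ_rev/T = m c ln(T₂/T₁) = 643 × 0.125 × ln(246.15/452.15) = -48.9 J/K.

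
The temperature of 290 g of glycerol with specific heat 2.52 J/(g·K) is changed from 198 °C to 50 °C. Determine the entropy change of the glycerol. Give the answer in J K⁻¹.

ΔS = -276 J/K

In kelvin: T₁ = 471.15 K, T₂ = 323.15 K. ΔS = ∫dQ_rev/T = m c ln(T₂/T₁) = 290 × 2.52 × ln(323.15/471.15) = -276 J/K.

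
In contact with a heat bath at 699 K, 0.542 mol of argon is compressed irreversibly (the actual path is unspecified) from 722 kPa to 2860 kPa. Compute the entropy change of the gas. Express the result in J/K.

Entropy is a state function, so ΔS_gas depends only on the end states.
For an isothermal ideal gas ΔS_gas = nR ln(P₁/P₂) = 0.542 × 8.314 × ln(722/2860) = -6.2 J/K.

ΔS_gas = -6.2 J/K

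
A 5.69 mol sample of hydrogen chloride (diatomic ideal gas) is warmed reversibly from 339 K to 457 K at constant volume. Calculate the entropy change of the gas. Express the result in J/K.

At constant volume, ΔS = nC_V ln(T₂/T₁) with C_V = 5R/2 = 20.79 J mol⁻¹ K⁻¹.
ΔS = 5.69 × 20.79 × ln(457/339) = 35.3 J/K.

ΔS = 35.3 J/K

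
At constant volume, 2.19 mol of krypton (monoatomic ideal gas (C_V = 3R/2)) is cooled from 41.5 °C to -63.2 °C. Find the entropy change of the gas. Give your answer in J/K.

ΔS = -11 J/K

In kelvin: T₁ = 314.65 K, T₂ = 209.95 K. At constant volume, ΔS = nC_V ln(T₂/T₁) with C_V = 3R/2 = 12.47 J mol⁻¹ K⁻¹.
ΔS = 2.19 × 12.47 × ln(209.95/314.65) = -11 J/K.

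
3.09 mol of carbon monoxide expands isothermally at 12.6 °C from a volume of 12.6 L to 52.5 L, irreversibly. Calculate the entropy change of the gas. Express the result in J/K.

ΔS_gas = 36.7 J/K

Entropy is a state function, so ΔS_gas depends only on the end states.
For an isothermal ideal gas ΔS_gas = nR ln(V₂/V₁) = 3.09 × 8.314 × ln(52.5/12.6) = 36.7 J/K.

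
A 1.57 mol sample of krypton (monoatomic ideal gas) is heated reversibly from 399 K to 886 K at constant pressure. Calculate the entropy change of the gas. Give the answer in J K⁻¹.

At constant pressure, ΔS = nC_p ln(T₂/T₁) with C_p = 5R/2 = 20.79 J mol⁻¹ K⁻¹.
ΔS = 1.57 × 20.79 × ln(886/399) = 26 J/K.

ΔS = 26 J/K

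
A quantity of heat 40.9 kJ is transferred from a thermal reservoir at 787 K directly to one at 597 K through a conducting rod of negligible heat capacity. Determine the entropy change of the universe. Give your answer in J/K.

ΔS_hot = −Q/T_H = −40900/787 = -51.97 J/K and ΔS_cold = +Q/T_C = 40900/597 = 68.51 J/K.
ΔS_total = -51.97 + 68.51 = 16.5 J/K, positive as the second law requires.

ΔS_total = 16.5 J/K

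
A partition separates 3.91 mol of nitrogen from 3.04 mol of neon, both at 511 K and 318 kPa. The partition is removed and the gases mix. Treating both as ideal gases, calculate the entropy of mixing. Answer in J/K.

ΔS_mix = 39.6 J/K

Mole fractions: x_A = 3.91/6.95 = 0.563, x_B = 0.437.
ΔS_mix = −R(n_A ln x_A + n_B ln x_B) = −8.314 × (3.91 ln 0.563 + 3.04 ln 0.437) = 39.6 J/K.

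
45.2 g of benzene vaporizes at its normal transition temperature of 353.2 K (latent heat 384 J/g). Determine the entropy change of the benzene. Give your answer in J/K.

ΔS = 49.1 J/K

Heat absorbed by the substance: Q = mL = 45.2 × 384 = 17356.8 J.
At constant T, ΔS = Q_rev/T = 17356.8 / 353.2 = 49.1 J/K.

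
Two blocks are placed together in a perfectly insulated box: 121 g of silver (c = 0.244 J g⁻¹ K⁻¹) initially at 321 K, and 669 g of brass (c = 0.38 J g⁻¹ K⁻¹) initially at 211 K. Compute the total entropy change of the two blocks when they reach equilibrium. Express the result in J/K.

ΔS_total = 2.6 J/K

Energy balance: T_f = (m₁c₁T₁ + m₂c₂T₂)/(m₁c₁ + m₂c₂) = 222.45 K.
ΔS₁ = m₁c₁ ln(T_f/T₁) = 29.524 × ln(222.45/321) = -10.83 J/K.
ΔS₂ = m₂c₂ ln(T_f/T₂) = 254.22 × ln(222.45/211) = 13.43 J/K.
ΔS_total = -10.83 + 13.43 = 2.6 J/K.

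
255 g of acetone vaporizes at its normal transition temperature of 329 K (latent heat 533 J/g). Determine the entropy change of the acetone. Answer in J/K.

ΔS = 413 J/K

Heat absorbed by the substance: Q = mL = 255 × 533 = 135915 J.
At constant T, ΔS = Q_rev/T = 135915 / 329 = 413 J/K.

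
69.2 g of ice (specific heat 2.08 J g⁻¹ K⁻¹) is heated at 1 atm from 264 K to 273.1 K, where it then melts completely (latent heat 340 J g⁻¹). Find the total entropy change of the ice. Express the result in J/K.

Warming step: ΔS₁ = m c ln(T_tr/T_i) = 69.2 × 2.08 × ln(273.1/264) = 4.878 J/K.
Phase change: ΔS₂ = +mL/T_tr = 69.2 × 340 / 273.1 = 86.15 J/K.
ΔS_total = (4.878) + (86.15) = 91 J/K.

ΔS = 91 J/K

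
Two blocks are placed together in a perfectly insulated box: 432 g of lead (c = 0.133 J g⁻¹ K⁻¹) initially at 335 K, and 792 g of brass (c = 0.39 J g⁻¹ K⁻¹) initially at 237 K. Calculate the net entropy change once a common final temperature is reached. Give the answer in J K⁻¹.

Energy balance: T_f = (m₁c₁T₁ + m₂c₂T₂)/(m₁c₁ + m₂c₂) = 252.37 K.
ΔS₁ = m₁c₁ ln(T_f/T₁) = 57.456 × ln(252.37/335) = -16.27 J/K.
ΔS₂ = m₂c₂ ln(T_f/T₂) = 308.88 × ln(252.37/237) = 19.41 J/K.
ΔS_total = -16.27 + 19.41 = 3.14 J/K.

ΔS_total = 3.14 J/K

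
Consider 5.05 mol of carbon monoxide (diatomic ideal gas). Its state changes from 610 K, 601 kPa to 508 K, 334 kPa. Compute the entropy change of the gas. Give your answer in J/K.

ΔS = nC_p ln(T₂/T₁) − nR ln(P₂/P₁), with C_p = 7R/2 = 29.1 J mol⁻¹ K⁻¹ for a diatomic ideal gas.
ΔS = 5.05 × [29.1 × ln(508/610) − 8.314 × ln(334/601)] = -2.22 J/K.

ΔS = -2.22 J/K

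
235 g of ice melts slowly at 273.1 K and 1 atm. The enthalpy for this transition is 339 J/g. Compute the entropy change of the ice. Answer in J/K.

ΔS = 292 J/K

Heat absorbed by the substance: Q = mL = 235 × 339 = 79665 J.
At constant T, ΔS = Q_rev/T = 79665 / 273.1 = 292 J/K.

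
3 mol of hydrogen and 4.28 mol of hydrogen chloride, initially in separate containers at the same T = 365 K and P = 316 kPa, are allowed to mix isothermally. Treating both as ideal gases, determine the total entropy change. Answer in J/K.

Mole fractions: x_A = 3/7.28 = 0.412, x_B = 0.588.
ΔS_mix = −R(n_A ln x_A + n_B ln x_B) = −8.314 × (3 ln 0.412 + 4.28 ln 0.588) = 41 J/K.

ΔS_mix = 41 J/K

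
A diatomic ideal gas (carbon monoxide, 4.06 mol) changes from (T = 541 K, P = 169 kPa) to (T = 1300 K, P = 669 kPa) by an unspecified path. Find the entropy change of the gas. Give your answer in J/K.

ΔS = 57.1 J/K

ΔS = nC_p ln(T₂/T₁) − nR ln(P₂/P₁), with C_p = 7R/2 = 29.1 J mol⁻¹ K⁻¹ for a diatomic ideal gas.
ΔS = 4.06 × [29.1 × ln(1300/541) − 8.314 × ln(669/169)] = 57.1 J/K.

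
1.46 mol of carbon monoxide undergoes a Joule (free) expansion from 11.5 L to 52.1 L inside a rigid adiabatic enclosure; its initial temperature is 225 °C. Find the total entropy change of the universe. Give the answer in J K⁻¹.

No heat is exchanged and no work is done, so the ideal-gas temperature stays constant.
Entropy is a state function; using a reversible isothermal path, ΔS_gas = nR ln(V₂/V₁) = 1.46 × 8.314 × ln(52.1/11.5) = 18.3 J/K.
The insulated surroundings exchange no heat, so ΔS_surr = 0 and ΔS_universe = ΔS_gas.

ΔS_universe = 18.3 J/K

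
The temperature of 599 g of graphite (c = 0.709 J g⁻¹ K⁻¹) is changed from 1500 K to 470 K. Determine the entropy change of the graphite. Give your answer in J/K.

ΔS = ∫dQ_rev/T = m c ln(T₂/T₁) = 599 × 0.709 × ln(470/1500) = -493 J/K.

ΔS = -493 J/K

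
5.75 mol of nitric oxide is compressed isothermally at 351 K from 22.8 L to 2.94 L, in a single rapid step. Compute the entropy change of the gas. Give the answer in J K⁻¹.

ΔS_gas = -97.9 J/K

Entropy is a state function, so ΔS_gas depends only on the end states.
For an isothermal ideal gas ΔS_gas = nR ln(V₂/V₁) = 5.75 × 8.314 × ln(2.94/22.8) = -97.9 J/K.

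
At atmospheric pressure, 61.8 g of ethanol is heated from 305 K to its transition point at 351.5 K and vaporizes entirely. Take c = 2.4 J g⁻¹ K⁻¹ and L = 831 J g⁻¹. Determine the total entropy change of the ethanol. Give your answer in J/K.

Warming step: ΔS₁ = m c ln(T_tr/T_i) = 61.8 × 2.4 × ln(351.5/305) = 21.05 J/K.
Phase change: ΔS₂ = +mL/T_tr = 61.8 × 831 / 351.5 = 146.1 J/K.
ΔS_total = (21.05) + (146.1) = 167 J/K.

ΔS = 167 J/K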